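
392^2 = 153664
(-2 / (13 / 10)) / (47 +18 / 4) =-0.03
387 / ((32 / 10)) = 1935 / 16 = 120.94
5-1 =4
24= 24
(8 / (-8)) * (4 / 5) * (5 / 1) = -4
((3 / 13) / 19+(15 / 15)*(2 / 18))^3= 20570824 / 10985463567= 0.00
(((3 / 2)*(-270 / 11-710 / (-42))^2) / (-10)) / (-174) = 623045 / 12379752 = 0.05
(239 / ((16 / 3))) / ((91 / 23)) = 16491 / 1456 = 11.33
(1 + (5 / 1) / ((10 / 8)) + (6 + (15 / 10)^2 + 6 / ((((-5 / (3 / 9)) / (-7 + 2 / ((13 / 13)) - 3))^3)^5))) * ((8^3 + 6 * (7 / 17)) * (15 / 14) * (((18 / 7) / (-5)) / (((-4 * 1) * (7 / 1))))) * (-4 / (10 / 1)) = -4833043892852422075259 / 90065582885742187500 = -53.66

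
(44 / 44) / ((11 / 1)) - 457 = -5026 / 11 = -456.91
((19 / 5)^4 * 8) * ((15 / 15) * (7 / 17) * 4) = 29191904 / 10625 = 2747.47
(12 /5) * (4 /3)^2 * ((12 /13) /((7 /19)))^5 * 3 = 39432490647552 /31201607255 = 1263.80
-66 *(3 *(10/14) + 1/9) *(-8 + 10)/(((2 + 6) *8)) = -781/168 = -4.65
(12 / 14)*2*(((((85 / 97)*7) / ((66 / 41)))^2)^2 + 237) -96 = 658210455291112321 / 979894845559476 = 671.72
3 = 3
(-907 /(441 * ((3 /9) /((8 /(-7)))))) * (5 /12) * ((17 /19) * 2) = 308380 /58653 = 5.26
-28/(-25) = 28/25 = 1.12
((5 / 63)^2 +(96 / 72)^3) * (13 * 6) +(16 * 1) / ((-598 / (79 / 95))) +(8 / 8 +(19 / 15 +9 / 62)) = 437493910951 / 2329948530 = 187.77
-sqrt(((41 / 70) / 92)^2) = -41 / 6440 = -0.01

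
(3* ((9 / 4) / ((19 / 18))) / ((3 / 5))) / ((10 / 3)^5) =19683 / 760000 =0.03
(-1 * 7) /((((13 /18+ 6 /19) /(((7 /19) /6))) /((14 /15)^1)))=-0.39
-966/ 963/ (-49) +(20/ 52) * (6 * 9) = 607288/ 29211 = 20.79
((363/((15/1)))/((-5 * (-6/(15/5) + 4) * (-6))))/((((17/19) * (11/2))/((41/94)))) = 8569/239700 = 0.04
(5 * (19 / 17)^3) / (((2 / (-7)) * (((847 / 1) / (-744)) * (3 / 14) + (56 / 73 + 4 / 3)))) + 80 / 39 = -429237161480 / 38639659227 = -11.11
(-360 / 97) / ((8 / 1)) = -45 / 97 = -0.46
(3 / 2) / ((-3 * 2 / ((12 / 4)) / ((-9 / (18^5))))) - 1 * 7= -1959551 / 279936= -7.00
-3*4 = -12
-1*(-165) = 165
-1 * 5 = -5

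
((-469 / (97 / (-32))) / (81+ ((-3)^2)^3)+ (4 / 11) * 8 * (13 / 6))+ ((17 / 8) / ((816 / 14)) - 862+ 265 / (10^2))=-23586121813 / 27656640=-852.82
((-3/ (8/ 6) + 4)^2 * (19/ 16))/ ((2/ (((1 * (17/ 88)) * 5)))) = 79135/ 45056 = 1.76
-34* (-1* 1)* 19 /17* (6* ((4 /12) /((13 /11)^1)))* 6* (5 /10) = 2508 /13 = 192.92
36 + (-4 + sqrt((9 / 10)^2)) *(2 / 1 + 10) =-6 / 5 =-1.20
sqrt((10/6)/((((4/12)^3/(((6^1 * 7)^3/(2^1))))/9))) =378 * sqrt(105) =3873.35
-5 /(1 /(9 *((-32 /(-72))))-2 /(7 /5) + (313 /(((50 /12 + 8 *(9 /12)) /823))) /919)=-1569652 /8285337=-0.19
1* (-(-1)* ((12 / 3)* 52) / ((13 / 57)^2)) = 51984 / 13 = 3998.77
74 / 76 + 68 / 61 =4841 / 2318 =2.09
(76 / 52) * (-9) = -171 / 13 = -13.15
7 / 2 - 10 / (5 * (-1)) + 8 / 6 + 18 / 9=53 / 6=8.83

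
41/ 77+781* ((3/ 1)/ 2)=180493/ 154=1172.03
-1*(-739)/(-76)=-739/76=-9.72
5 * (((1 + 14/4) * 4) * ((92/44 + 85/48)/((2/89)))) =2722065/176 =15466.28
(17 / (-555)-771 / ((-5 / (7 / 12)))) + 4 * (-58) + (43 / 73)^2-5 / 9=-5050006513 / 35491140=-142.29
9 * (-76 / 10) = -342 / 5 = -68.40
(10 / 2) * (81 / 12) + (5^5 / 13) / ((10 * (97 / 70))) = 51.10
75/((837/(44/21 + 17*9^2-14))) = 716675/5859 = 122.32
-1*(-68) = 68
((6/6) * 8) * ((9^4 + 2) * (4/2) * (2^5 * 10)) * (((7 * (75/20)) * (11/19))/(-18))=-1617123200/57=-28370582.46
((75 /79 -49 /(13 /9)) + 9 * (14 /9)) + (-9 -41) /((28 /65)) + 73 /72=-134.03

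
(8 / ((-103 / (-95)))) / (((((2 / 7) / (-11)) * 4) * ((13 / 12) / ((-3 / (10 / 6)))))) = 158004 / 1339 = 118.00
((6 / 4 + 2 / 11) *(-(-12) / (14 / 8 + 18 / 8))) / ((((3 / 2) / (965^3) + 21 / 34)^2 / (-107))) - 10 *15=-1565.15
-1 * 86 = -86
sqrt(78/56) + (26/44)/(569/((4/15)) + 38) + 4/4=95583/95557 + sqrt(273)/14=2.18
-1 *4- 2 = -6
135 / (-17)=-135 / 17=-7.94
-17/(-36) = 17/36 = 0.47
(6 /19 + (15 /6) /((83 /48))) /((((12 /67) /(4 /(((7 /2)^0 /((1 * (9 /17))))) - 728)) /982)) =-187954377740 /26809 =-7010868.65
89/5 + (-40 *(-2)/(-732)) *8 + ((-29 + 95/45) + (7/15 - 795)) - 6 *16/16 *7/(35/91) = -2508097/2745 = -913.70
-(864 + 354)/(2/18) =-10962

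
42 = 42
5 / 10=1 / 2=0.50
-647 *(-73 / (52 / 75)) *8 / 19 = 7084650 / 247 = 28682.79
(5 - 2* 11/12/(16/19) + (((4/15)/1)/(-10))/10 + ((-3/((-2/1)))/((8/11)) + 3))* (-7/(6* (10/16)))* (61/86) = -13463737/1290000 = -10.44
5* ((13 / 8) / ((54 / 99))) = 715 / 48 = 14.90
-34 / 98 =-17 / 49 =-0.35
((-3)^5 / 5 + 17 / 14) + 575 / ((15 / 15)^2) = 36933 / 70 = 527.61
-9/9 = -1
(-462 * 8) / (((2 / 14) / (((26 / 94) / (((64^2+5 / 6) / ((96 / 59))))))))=-193729536 / 68163113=-2.84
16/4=4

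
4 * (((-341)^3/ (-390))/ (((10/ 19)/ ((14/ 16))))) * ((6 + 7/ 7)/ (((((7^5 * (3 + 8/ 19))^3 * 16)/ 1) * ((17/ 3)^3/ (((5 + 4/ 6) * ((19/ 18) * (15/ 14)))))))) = 0.00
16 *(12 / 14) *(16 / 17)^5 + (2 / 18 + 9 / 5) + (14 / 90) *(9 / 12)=4349425583 / 357803964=12.16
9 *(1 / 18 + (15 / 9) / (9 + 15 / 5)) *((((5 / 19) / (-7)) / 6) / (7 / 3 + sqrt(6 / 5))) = -175 / 29032 + 15 *sqrt(30) / 29032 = -0.00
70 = 70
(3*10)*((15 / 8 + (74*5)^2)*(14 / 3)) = 19166262.50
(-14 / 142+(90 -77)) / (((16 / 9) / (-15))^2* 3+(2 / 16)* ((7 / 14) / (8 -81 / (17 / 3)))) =9526766400 / 23784787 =400.54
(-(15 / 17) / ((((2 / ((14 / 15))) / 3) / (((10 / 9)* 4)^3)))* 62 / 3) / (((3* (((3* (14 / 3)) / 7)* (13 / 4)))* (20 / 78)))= -5555200 / 12393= -448.25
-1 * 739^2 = -546121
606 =606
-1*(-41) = 41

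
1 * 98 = 98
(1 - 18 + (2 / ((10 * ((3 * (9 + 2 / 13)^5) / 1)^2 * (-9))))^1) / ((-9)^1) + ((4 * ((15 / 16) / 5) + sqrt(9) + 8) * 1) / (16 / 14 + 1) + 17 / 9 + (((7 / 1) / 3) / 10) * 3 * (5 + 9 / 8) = 449968287018080901244113739 / 33211395863968904230234320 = 13.55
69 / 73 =0.95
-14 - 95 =-109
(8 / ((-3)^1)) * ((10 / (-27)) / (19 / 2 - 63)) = -160 / 8667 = -0.02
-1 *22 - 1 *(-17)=-5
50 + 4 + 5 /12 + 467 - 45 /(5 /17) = 4421 /12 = 368.42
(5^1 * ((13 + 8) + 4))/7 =125/7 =17.86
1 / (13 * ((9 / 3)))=1 / 39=0.03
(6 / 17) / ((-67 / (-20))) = 120 / 1139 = 0.11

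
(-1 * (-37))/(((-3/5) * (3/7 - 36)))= 1295/747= 1.73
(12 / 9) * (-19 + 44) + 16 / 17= 1748 / 51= 34.27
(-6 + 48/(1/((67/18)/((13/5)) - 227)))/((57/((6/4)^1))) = -211249/741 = -285.09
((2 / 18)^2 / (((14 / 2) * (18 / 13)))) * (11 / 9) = 0.00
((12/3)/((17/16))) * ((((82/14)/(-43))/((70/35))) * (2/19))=-2624/97223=-0.03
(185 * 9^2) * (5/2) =74925/2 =37462.50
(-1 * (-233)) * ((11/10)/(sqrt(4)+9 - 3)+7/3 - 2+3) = 194089/240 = 808.70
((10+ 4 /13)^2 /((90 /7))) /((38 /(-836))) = -1382612 /7605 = -181.80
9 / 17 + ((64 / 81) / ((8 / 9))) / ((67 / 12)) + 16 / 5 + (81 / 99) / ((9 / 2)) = 4.07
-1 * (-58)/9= 58/9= 6.44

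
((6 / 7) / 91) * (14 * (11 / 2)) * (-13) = -66 / 7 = -9.43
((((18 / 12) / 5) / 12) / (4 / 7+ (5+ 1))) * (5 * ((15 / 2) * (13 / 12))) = 455 / 2944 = 0.15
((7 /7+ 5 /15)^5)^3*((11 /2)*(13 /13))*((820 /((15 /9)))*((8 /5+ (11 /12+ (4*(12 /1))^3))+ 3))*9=1606730515598016512 /7971615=201556461971.38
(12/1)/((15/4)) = 16/5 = 3.20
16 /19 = 0.84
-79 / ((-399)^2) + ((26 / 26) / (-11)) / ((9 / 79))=-466100 / 583737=-0.80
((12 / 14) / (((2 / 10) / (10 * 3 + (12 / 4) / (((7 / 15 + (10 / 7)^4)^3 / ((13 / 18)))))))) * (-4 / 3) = -5573649284778224100 / 32489337464919601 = -171.55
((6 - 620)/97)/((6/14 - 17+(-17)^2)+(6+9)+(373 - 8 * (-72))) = -4298/839535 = -0.01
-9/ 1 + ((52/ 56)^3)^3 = -175344921683/ 20661046784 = -8.49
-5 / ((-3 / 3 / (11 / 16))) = 55 / 16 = 3.44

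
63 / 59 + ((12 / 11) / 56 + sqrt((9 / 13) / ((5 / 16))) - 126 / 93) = 1.22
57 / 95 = 3 / 5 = 0.60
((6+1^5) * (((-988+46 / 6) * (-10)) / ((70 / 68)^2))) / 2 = 3399796 / 105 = 32379.01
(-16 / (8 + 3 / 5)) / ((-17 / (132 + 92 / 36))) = 96880 / 6579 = 14.73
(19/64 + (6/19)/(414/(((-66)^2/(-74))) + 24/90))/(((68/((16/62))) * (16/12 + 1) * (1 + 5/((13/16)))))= 408187/7175640928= 0.00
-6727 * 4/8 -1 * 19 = -6765/2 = -3382.50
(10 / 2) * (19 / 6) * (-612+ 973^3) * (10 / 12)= 437554184875 / 36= 12154282913.19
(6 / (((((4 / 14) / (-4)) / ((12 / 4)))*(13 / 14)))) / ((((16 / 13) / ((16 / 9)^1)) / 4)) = -1568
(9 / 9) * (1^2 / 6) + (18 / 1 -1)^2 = 1735 / 6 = 289.17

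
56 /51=1.10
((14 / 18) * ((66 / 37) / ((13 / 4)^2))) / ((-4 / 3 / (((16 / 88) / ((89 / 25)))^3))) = -7000000 / 533388709997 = -0.00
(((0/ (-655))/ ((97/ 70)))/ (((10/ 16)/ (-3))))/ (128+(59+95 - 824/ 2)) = 0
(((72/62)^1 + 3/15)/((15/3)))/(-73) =-211/56575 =-0.00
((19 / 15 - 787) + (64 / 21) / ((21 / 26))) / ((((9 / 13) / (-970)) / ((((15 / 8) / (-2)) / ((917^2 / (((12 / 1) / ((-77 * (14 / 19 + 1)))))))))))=788370895 / 7193009439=0.11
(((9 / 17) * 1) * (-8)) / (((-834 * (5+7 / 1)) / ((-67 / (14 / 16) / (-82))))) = 268 / 678181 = 0.00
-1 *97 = -97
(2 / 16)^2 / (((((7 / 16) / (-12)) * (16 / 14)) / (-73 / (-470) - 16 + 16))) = -219 / 3760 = -0.06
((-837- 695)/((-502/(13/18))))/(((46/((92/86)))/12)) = 19916/32379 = 0.62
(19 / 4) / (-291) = -19 / 1164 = -0.02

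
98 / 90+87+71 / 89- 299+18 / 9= -833494 / 4005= -208.11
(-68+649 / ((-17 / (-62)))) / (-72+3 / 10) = -390820 / 12189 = -32.06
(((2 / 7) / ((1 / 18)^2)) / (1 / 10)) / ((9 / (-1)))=-720 / 7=-102.86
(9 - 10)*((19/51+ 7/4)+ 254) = -52249/204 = -256.12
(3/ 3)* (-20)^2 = 400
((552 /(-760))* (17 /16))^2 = 1375929 /2310400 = 0.60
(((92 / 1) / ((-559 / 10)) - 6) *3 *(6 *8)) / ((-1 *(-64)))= -19233 / 1118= -17.20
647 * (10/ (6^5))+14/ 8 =10039/ 3888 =2.58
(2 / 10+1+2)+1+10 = 71 / 5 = 14.20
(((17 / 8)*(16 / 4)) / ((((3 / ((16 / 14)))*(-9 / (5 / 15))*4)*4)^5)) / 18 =-17 / 67509948012603264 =-0.00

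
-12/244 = -3/61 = -0.05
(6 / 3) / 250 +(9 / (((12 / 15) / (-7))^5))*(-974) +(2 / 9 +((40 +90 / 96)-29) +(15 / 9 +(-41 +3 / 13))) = 3366724203390029 / 7488000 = 449615945.97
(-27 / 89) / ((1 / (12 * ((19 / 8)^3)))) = -555579 / 11392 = -48.77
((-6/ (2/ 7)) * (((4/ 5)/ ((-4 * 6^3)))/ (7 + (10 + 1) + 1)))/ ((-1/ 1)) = -7/ 6840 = -0.00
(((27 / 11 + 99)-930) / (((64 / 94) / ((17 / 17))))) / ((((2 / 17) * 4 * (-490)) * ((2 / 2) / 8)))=74307 / 1760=42.22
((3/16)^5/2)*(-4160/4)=-15795/131072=-0.12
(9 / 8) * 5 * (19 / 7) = 15.27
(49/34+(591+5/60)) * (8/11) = 241750/561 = 430.93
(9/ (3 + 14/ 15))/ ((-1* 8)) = -135/ 472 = -0.29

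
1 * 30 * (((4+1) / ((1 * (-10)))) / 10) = -3 / 2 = -1.50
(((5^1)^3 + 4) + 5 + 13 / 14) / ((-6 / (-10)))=9445 / 42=224.88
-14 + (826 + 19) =831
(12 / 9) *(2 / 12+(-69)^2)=57134 / 9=6348.22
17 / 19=0.89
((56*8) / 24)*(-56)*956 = -2998016 / 3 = -999338.67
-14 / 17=-0.82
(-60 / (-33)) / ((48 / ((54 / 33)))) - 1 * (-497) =497.06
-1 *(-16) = 16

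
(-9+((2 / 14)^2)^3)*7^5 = -1058840 / 7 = -151262.86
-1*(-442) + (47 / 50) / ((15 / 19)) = 332393 / 750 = 443.19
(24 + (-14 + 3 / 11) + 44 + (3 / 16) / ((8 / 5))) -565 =-718939 / 1408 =-510.61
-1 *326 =-326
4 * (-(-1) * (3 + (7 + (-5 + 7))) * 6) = 288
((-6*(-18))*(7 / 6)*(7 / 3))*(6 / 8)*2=441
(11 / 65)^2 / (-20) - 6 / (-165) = 32469 / 929500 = 0.03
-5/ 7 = -0.71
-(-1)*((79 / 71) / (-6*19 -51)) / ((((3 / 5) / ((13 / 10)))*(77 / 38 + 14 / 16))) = -78052 / 15498945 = -0.01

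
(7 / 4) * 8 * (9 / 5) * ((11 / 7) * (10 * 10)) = 3960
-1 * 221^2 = -48841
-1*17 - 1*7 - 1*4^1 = -28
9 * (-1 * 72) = -648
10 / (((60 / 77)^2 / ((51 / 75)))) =100793 / 9000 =11.20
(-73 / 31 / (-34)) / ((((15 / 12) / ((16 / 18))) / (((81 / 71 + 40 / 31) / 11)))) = 6249968 / 574163865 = 0.01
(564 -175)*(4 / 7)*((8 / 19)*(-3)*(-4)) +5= 150041 / 133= 1128.13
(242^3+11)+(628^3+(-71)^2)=261850692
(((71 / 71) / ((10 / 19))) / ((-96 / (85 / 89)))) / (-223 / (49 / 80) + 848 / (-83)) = 1313641 / 26012583936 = 0.00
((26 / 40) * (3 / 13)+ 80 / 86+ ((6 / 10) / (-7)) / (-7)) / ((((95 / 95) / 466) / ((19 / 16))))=203805799 / 337120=604.55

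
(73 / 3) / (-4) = -73 / 12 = -6.08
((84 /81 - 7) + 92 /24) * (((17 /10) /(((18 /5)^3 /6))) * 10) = -244375 /52488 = -4.66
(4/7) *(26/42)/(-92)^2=13/311052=0.00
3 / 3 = 1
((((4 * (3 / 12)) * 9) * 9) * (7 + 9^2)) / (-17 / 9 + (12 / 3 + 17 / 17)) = 16038 / 7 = 2291.14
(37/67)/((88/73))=2701/5896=0.46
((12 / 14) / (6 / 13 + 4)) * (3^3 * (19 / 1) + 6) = 20241 / 203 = 99.71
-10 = -10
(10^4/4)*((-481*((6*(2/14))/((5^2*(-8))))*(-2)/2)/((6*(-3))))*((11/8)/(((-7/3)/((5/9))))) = -661375/7056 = -93.73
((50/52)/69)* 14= 175/897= 0.20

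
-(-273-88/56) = 1922/7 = 274.57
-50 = -50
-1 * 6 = -6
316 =316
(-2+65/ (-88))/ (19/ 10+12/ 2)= -1205/ 3476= -0.35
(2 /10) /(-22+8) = -1 /70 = -0.01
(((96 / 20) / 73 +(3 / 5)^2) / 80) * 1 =0.01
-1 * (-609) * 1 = 609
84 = 84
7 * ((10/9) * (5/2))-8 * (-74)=5503/9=611.44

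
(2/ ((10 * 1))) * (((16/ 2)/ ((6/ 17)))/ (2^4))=17/ 60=0.28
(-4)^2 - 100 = -84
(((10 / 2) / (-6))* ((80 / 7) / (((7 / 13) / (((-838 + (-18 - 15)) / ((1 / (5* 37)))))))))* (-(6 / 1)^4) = -180986832000 / 49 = -3693608816.33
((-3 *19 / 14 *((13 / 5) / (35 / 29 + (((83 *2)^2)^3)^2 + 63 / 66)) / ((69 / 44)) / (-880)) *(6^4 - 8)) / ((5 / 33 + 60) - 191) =-2600169 / 15076842090450622108649573262220325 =-0.00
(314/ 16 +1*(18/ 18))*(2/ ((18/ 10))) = 275/ 12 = 22.92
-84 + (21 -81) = -144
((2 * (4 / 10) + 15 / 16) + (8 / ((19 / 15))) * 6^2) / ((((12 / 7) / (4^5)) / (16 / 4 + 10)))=546041888 / 285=1915936.45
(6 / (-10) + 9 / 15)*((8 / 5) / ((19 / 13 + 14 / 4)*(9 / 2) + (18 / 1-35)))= 0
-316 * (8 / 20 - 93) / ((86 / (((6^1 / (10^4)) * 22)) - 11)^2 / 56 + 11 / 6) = 8922447072 / 230345767865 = 0.04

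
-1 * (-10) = 10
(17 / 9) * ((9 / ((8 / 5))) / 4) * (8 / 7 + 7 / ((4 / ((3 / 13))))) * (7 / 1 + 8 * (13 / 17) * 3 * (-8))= -6691255 / 11648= -574.46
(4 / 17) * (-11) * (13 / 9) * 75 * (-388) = 5548400 / 51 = 108792.16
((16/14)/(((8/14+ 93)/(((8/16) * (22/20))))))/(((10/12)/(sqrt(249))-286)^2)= 676817856 * sqrt(249)/352134923189409563455+ 144596725321752/1760674615947047817275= 0.00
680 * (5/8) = 425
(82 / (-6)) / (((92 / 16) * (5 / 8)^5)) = -5373952 / 215625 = -24.92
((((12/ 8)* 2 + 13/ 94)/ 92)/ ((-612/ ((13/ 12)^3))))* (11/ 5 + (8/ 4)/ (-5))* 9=-129623/ 112908288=-0.00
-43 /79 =-0.54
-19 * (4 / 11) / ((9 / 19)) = -1444 / 99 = -14.59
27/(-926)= -27/926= -0.03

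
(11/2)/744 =11/1488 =0.01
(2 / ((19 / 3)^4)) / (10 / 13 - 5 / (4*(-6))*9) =0.00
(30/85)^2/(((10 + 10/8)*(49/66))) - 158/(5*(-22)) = 226067/155771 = 1.45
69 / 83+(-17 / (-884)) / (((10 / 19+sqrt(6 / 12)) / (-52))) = 42649 / 13363-361 * sqrt(2) / 161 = 0.02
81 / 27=3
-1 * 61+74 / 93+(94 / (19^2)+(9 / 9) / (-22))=-44308507 / 738606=-59.99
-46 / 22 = -23 / 11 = -2.09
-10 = -10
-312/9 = -34.67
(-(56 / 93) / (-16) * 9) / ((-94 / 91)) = -1911 / 5828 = -0.33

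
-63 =-63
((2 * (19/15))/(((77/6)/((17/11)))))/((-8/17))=-0.65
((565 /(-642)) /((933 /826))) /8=-233345 /2395944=-0.10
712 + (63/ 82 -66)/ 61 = 3556075/ 5002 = 710.93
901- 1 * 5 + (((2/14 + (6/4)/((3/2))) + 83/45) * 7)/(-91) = 3668179/4095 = 895.77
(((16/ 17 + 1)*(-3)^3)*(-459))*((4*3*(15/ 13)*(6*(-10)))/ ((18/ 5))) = -72171000/ 13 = -5551615.38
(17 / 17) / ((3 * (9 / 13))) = 13 / 27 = 0.48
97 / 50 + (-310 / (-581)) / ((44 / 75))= 2.85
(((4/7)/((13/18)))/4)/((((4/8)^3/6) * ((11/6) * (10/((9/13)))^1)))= 23328/65065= 0.36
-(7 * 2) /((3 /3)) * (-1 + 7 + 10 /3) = -392 /3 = -130.67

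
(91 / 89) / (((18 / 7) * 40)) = 637 / 64080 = 0.01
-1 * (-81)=81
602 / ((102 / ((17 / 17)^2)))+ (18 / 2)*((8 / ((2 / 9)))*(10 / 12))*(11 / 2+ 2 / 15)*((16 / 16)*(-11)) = -852980 / 51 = -16725.10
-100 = -100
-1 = -1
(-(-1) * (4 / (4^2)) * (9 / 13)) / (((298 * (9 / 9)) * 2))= 9 / 30992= 0.00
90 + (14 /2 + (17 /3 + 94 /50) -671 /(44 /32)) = -28759 /75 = -383.45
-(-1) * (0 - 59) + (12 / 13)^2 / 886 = -4417081 / 74867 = -59.00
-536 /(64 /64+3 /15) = -1340 /3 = -446.67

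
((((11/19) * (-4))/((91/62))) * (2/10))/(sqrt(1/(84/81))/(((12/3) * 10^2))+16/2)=-2793472000/70819833331+1309440 * sqrt(21)/495738833317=-0.04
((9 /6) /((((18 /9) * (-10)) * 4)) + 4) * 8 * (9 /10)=5733 /200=28.66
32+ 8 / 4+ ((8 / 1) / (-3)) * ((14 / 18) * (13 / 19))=16714 / 513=32.58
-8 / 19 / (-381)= 8 / 7239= 0.00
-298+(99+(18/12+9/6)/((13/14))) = -2545/13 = -195.77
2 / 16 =1 / 8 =0.12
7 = 7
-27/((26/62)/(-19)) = 1223.31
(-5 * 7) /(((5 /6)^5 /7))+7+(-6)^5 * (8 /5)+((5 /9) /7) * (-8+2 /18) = -4622773858 /354375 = -13044.86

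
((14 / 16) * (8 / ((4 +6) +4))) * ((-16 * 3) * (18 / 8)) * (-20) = 1080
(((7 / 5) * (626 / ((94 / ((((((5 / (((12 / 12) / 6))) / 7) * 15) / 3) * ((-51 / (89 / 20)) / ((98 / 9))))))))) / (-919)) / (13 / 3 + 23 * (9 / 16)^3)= 529614028800 / 19504973524477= 0.03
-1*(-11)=11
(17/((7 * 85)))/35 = 1/1225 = 0.00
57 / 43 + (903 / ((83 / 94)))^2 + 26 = 309821113307 / 296227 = 1045890.87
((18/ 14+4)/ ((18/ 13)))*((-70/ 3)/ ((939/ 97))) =-233285/ 25353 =-9.20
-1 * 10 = -10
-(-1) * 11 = 11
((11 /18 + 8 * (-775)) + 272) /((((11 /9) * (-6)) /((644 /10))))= 17177573 /330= 52053.25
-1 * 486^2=-236196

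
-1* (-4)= 4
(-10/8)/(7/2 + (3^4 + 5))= -5/358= -0.01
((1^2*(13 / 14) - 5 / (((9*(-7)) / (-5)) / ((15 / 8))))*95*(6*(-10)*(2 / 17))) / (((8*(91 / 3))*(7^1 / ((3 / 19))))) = -6975 / 606424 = -0.01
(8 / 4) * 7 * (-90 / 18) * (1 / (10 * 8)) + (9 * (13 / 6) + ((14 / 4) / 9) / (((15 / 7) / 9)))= 2431 / 120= 20.26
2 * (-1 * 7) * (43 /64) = -301 /32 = -9.41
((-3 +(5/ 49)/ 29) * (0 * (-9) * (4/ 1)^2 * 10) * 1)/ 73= 0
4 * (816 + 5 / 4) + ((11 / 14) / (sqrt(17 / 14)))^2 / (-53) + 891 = 52474119 / 12614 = 4159.99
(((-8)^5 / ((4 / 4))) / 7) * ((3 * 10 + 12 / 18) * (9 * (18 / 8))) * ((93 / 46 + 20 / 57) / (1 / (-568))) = 521039904768 / 133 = 3917593268.93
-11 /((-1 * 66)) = 1 /6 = 0.17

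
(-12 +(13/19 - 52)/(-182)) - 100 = -111.72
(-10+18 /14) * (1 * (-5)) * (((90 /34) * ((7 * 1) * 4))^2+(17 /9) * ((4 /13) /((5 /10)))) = 56665493720 /236691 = 239407.05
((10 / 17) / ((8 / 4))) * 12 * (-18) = -1080 / 17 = -63.53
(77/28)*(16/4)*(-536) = -5896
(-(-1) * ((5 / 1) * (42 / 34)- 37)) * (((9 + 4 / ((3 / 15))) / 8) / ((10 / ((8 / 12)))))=-3799 / 510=-7.45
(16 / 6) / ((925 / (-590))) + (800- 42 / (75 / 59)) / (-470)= -2173357 / 652125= -3.33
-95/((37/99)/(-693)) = 6517665/37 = 176153.11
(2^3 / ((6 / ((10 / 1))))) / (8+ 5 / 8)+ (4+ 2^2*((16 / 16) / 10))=6154 / 1035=5.95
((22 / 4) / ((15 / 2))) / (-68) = -11 / 1020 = -0.01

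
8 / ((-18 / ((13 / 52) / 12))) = -0.01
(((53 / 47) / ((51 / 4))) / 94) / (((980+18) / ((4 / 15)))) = 212 / 843252615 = 0.00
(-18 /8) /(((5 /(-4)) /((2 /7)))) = 18 /35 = 0.51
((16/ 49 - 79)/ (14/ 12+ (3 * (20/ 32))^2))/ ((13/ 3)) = -2220480/ 572663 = -3.88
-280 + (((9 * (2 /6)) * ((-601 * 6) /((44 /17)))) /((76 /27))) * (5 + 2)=-17847277 /1672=-10674.21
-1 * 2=-2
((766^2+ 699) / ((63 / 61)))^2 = 1284129665910025 / 3969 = 323539850317.47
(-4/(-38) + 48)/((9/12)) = 3656/57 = 64.14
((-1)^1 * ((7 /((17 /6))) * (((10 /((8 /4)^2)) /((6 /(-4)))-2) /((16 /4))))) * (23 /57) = 1771 /1938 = 0.91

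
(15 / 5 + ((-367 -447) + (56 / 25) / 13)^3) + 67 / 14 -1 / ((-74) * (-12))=-539010697.55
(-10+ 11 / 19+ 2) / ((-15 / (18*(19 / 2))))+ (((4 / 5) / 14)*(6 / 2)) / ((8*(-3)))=11843 / 140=84.59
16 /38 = 0.42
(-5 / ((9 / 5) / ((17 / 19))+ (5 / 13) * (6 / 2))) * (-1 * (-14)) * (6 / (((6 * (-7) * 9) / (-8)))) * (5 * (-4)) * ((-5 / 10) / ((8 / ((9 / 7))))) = -55250 / 12243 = -4.51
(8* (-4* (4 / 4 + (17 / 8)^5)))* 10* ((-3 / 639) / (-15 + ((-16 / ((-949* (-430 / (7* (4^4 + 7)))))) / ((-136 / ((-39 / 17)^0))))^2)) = -87383755597152828125 / 19681038130479627264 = -4.44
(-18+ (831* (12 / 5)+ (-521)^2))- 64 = 1366767 / 5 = 273353.40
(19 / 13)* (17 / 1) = 323 / 13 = 24.85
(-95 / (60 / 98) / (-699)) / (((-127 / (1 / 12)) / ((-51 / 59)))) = 15827 / 125702568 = 0.00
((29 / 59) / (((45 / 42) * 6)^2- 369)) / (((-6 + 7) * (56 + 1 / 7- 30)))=-0.00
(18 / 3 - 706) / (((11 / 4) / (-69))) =193200 / 11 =17563.64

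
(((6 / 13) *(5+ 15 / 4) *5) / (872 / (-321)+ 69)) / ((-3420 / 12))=-0.00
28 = 28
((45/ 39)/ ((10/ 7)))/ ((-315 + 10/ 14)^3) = -7203/ 276848000000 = -0.00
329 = 329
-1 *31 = -31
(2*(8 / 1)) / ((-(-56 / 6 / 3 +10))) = -72 / 31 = -2.32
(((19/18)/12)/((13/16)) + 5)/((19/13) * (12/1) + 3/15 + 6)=8965/41661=0.22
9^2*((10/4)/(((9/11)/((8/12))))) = 165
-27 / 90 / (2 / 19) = -57 / 20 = -2.85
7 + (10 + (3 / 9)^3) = 460 / 27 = 17.04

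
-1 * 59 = -59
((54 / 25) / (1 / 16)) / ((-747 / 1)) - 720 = -1494096 / 2075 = -720.05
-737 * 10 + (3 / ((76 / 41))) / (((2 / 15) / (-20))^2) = 551845 / 19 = 29044.47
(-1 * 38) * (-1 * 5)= 190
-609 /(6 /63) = -12789 /2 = -6394.50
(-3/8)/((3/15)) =-15/8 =-1.88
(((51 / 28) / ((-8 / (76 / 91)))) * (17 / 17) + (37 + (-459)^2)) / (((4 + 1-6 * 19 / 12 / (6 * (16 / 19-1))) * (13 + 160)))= 9664361631 / 119237482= 81.05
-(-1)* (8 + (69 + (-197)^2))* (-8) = -311088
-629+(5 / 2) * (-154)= -1014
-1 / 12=-0.08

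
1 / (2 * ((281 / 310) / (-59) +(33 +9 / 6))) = 9145 / 630724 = 0.01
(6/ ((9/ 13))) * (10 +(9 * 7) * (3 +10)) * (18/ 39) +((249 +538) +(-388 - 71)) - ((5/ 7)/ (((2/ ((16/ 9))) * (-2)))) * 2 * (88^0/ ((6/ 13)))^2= 2067838/ 567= 3646.98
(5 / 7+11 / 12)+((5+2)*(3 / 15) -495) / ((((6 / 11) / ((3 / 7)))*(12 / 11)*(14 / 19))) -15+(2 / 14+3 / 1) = -492.70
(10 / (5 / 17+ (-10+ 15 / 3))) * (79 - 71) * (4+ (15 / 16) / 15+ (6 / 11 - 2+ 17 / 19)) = -199121 / 3344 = -59.55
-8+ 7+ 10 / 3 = 7 / 3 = 2.33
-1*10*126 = -1260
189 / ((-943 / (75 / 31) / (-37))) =524475 / 29233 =17.94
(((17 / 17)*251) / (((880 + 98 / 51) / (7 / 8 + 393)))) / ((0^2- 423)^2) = 13445317 / 21460982832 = 0.00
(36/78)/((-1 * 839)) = -6/10907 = -0.00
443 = 443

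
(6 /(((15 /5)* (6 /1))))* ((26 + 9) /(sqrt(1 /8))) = 70* sqrt(2) /3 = 33.00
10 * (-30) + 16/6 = -892/3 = -297.33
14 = 14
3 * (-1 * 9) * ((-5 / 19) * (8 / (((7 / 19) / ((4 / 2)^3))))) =8640 / 7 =1234.29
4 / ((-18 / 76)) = -152 / 9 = -16.89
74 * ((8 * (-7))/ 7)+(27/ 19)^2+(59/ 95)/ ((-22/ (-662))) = -11343014/ 19855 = -571.29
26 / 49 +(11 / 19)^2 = 15315 / 17689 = 0.87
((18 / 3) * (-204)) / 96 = -12.75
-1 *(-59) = 59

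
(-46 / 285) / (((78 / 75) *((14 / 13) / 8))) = -460 / 399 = -1.15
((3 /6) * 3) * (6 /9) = 1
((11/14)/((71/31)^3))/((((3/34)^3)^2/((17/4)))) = 1075747147846184/1826419833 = 588992.26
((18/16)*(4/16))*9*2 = 81/16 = 5.06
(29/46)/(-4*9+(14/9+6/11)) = -2871/154376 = -0.02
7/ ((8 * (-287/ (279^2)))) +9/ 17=-1320345/ 5576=-236.79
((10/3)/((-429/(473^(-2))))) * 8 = -80/287939223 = -0.00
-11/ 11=-1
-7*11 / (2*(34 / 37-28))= 2849 / 2004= 1.42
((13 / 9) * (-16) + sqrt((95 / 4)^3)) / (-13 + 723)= -104 / 3195 + 19 * sqrt(95) / 1136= 0.13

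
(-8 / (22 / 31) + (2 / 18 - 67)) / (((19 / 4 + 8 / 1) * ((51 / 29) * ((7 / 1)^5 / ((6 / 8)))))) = -224402 / 1442595231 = -0.00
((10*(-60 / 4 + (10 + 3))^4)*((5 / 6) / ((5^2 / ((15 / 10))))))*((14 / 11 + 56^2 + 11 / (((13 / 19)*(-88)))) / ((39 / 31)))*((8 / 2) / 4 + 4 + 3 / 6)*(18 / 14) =333761283 / 2366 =141065.63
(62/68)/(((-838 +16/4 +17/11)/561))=-11253/18314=-0.61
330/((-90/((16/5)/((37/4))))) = -704/555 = -1.27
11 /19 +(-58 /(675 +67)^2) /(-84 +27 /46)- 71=-706635943073 /10034441823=-70.42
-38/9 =-4.22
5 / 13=0.38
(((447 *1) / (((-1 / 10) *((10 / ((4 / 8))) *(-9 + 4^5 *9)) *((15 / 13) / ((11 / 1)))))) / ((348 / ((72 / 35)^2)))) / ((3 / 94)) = -1456624 / 16519125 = -0.09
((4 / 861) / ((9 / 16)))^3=262144 / 465304210749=0.00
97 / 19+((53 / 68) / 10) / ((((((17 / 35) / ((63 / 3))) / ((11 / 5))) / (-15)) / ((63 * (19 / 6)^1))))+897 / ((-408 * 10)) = -608958947 / 27455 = -22180.26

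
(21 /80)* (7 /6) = 49 /160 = 0.31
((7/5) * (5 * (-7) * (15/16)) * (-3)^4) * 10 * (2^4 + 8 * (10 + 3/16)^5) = -34252186472996625/1048576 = -32665430520.05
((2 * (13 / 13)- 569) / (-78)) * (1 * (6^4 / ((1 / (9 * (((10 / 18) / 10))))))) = 4710.46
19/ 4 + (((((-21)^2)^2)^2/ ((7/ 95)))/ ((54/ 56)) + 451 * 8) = 2129286911811/ 4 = 532321727952.75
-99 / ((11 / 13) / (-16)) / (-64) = -117 / 4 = -29.25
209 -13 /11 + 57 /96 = 73361 /352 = 208.41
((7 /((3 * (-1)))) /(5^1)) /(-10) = 7 /150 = 0.05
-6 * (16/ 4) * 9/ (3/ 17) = -1224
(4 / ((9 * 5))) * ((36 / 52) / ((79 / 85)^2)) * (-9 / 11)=-52020 / 892463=-0.06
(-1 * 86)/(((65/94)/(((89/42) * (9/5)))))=-1079214/2275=-474.38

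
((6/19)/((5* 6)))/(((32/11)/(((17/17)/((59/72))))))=99/22420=0.00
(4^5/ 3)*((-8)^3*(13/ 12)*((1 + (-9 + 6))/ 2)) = 1703936/ 9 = 189326.22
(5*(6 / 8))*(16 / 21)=20 / 7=2.86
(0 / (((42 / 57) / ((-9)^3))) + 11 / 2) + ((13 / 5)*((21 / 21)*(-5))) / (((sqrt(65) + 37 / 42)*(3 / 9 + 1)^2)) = 5075713 / 906328 - 51597*sqrt(65) / 453164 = 4.68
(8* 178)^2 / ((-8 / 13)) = -3295136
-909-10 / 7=-6373 / 7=-910.43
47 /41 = 1.15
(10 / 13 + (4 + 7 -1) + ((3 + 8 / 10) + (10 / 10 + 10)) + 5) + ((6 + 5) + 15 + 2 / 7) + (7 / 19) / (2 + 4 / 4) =1477718 / 25935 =56.98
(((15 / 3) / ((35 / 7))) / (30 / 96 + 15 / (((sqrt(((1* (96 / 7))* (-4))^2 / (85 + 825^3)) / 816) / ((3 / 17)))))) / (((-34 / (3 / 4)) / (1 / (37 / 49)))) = 294 / 28036490630611055 -37044* sqrt(561515710) / 28036490630611055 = -0.00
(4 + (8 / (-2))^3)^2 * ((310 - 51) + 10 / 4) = 941400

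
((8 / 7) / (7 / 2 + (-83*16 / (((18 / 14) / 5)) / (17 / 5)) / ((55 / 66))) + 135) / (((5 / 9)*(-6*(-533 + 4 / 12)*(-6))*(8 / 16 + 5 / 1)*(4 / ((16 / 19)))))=-526068657 / 1084557282655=-0.00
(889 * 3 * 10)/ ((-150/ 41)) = -7289.80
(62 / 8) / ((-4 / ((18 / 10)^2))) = -2511 / 400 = -6.28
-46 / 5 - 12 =-106 / 5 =-21.20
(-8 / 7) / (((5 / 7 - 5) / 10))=8 / 3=2.67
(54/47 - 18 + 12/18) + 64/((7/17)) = 137434/987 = 139.24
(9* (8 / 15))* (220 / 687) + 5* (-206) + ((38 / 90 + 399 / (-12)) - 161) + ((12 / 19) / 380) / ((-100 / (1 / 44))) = -20007018225283 / 16368462000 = -1222.29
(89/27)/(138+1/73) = 6497/272025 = 0.02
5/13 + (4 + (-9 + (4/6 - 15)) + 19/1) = 2/39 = 0.05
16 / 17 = 0.94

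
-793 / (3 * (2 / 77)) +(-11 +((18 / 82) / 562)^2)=-16227194095771 / 1592801292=-10187.83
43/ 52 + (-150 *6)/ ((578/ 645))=-15080573/ 15028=-1003.50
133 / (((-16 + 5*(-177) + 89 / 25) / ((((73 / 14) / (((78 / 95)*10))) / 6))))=-658825 / 42000192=-0.02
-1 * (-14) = 14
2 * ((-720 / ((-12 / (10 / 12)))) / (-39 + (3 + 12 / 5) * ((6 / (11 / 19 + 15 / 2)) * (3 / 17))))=-2609500 / 999237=-2.61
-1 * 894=-894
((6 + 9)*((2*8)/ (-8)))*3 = -90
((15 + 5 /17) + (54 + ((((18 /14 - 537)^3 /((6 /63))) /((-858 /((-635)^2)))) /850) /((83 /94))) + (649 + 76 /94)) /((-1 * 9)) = -156572693904505951 /1394049657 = -112315004.79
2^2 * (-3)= -12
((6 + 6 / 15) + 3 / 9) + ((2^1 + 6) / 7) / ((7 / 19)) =7229 / 735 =9.84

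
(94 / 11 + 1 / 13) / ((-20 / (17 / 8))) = -20961 / 22880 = -0.92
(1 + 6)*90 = 630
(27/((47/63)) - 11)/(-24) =-148/141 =-1.05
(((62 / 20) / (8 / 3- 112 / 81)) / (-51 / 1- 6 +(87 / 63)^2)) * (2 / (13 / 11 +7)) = -1353429 / 126339200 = -0.01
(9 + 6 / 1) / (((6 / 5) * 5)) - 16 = -27 / 2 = -13.50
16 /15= 1.07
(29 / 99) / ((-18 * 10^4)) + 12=213839971 / 17820000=12.00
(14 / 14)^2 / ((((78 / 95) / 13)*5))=19 / 6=3.17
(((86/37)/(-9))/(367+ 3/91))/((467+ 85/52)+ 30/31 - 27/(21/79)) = -11038573/5773618826775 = -0.00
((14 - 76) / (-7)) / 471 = 62 / 3297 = 0.02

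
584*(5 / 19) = 2920 / 19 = 153.68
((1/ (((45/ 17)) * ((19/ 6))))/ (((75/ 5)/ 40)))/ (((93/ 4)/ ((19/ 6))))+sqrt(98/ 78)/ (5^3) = 0.05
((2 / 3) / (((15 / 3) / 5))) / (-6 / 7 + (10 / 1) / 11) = 77 / 6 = 12.83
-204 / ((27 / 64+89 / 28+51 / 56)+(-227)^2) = -30464 / 7695671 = -0.00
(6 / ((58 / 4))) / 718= 6 / 10411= 0.00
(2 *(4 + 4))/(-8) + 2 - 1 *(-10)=10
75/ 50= 3/ 2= 1.50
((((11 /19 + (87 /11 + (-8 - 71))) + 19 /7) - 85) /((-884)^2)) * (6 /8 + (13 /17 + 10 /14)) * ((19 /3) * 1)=-237179123 /85925775936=-0.00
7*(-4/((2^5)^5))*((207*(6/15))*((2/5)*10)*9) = -0.00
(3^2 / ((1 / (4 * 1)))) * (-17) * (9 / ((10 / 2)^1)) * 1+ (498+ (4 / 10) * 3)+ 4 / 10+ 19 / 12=-7205 / 12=-600.42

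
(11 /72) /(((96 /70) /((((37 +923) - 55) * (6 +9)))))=1742125 /1152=1512.26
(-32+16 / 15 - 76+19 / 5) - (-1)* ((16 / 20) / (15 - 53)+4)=-28259 / 285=-99.15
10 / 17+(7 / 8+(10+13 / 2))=2443 / 136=17.96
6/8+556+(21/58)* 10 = 65003/116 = 560.37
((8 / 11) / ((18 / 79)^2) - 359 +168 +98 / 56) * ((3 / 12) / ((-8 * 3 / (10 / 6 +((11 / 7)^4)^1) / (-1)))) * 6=-4366291969 / 51342984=-85.04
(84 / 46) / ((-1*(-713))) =42 / 16399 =0.00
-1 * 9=-9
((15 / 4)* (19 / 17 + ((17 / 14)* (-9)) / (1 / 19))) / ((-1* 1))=737295 / 952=774.47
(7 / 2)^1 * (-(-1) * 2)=7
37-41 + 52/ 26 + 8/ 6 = -0.67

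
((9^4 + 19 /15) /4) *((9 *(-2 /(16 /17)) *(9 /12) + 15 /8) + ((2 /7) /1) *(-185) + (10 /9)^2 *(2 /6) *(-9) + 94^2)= 372802160747 /25920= 14382799.41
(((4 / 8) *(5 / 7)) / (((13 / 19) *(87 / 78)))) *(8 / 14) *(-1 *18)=-4.81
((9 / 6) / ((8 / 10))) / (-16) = -15 / 128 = -0.12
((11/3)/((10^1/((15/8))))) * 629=6919/16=432.44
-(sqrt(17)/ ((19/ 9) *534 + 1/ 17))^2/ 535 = -44217/ 1768659179815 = -0.00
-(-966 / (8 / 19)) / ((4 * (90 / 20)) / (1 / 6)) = 3059 / 144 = 21.24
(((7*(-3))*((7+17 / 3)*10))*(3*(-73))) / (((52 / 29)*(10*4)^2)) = 844683 / 4160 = 203.05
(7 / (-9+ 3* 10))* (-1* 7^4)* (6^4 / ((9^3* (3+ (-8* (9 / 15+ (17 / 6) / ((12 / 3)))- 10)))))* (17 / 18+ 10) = 891.52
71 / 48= 1.48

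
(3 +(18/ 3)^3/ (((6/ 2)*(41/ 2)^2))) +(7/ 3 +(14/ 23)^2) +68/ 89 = 1576345448/ 237429483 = 6.64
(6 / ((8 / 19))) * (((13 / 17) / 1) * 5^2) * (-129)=-2389725 / 68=-35143.01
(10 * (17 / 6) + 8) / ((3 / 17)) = 1853 / 9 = 205.89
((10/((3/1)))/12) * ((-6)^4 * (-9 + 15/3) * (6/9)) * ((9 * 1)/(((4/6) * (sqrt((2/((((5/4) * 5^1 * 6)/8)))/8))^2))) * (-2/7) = 69428.57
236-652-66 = -482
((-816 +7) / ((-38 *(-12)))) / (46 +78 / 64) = -3236 / 86127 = -0.04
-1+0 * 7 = -1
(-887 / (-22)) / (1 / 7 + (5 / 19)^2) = 2241449 / 11792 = 190.08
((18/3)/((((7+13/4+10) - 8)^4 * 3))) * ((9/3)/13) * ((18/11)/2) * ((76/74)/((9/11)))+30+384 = 1147967940702/2772869281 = 414.00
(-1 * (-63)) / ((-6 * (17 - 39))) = 21 / 44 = 0.48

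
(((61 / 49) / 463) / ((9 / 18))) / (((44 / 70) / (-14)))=-610 / 5093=-0.12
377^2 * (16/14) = 1137032/7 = 162433.14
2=2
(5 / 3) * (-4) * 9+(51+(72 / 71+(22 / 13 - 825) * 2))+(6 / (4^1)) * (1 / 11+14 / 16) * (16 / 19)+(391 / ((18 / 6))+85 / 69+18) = -6672222504 / 4436861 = -1503.82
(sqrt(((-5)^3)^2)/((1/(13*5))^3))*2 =68656250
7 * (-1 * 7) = -49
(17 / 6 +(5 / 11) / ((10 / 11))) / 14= 5 / 21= 0.24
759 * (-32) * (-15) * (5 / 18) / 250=2024 / 5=404.80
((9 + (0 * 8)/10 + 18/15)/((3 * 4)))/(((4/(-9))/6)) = -459/40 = -11.48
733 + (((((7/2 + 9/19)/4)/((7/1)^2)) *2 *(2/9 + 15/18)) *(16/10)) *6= 539057/735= 733.41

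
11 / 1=11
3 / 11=0.27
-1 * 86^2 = -7396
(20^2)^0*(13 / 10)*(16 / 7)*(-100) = -297.14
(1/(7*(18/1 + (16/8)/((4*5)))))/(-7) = -0.00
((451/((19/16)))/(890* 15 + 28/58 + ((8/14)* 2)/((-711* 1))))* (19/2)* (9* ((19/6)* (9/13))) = 33393315879/6262473737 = 5.33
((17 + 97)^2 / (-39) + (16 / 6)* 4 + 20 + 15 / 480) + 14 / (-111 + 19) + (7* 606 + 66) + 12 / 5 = 575187253 / 143520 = 4007.71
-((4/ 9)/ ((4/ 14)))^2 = -196/ 81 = -2.42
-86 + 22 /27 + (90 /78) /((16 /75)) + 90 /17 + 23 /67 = -474240139 /6396624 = -74.14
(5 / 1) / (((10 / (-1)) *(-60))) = 0.01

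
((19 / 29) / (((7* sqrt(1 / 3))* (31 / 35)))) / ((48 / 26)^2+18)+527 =16055* sqrt(3) / 3252582+527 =527.01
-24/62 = -12/31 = -0.39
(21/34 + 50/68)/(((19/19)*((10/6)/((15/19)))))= 207/323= 0.64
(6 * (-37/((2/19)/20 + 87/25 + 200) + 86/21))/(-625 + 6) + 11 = 3060669667/279205521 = 10.96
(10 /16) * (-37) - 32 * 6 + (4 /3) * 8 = -4907 /24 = -204.46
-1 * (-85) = 85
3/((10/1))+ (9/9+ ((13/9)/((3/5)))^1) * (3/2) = 487/90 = 5.41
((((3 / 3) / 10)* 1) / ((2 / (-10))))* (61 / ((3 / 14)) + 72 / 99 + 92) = -6227 / 33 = -188.70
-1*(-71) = 71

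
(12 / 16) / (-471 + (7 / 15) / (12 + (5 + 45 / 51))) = -3420 / 2147641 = -0.00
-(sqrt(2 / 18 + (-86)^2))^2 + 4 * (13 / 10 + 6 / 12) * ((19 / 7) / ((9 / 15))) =-463903 / 63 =-7363.54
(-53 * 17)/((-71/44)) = 39644/71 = 558.37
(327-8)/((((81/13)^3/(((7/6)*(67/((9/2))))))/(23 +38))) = 20050417387/14348907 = 1397.35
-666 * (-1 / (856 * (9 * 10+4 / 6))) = 999 / 116416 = 0.01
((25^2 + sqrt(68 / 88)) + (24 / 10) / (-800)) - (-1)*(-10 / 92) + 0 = sqrt(374) / 22 + 14372431 / 23000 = 625.77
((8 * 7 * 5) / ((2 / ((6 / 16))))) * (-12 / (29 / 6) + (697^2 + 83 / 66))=32544262835 / 1276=25504908.18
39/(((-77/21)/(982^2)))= -112825908/11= -10256900.73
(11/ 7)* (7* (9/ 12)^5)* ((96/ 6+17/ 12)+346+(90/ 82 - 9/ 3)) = 158477715/ 167936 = 943.68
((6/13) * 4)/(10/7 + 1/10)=1.21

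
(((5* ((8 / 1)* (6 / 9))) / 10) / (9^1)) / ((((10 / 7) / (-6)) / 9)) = -56 / 5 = -11.20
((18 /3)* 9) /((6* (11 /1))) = 9 /11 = 0.82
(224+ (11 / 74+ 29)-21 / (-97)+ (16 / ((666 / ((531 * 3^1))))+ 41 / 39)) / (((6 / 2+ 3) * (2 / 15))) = 409676495 / 1119768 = 365.86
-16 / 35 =-0.46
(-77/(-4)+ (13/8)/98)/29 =15105/22736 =0.66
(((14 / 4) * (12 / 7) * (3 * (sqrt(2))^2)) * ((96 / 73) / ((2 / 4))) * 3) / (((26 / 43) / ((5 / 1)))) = 2229120 / 949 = 2348.91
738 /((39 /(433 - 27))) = 7682.77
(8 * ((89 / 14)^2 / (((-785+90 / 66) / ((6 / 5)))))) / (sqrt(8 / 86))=-261393 * sqrt(43) / 1055950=-1.62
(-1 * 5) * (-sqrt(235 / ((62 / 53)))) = 5 * sqrt(772210) / 62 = 70.87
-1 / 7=-0.14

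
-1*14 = -14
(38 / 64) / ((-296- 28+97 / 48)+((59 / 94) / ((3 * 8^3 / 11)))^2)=-12377751552 / 6712215376559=-0.00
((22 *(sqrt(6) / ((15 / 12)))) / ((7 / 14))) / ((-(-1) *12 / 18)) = 264 *sqrt(6) / 5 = 129.33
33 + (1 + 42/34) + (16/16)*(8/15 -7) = 7336/255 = 28.77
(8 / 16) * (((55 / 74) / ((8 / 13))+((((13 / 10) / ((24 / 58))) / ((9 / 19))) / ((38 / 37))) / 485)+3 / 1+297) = 5837845369 / 38761200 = 150.61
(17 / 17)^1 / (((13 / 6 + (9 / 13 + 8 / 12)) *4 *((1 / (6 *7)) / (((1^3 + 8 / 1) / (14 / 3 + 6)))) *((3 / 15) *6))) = 7371 / 3520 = 2.09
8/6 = 4/3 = 1.33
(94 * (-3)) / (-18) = 47 / 3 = 15.67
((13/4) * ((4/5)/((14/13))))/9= 169/630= 0.27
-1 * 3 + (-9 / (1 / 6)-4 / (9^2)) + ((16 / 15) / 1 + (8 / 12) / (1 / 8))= -20513 / 405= -50.65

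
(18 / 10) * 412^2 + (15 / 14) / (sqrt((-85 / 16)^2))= 181795944 / 595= 305539.40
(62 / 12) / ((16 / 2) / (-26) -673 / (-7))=2821 / 52326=0.05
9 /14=0.64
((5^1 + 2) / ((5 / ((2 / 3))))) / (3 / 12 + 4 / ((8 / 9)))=56 / 285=0.20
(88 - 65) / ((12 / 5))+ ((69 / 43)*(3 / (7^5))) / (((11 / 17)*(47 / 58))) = 42970637179 / 4483637004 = 9.58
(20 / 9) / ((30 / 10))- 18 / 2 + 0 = -8.26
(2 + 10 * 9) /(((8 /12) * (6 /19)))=437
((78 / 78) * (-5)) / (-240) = 1 / 48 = 0.02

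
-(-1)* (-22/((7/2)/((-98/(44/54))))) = 756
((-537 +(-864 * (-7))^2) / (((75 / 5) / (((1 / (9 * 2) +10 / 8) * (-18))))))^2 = 328388231389132489 / 100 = 3283882313891324.89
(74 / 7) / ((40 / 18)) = 333 / 70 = 4.76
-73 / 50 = -1.46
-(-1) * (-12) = -12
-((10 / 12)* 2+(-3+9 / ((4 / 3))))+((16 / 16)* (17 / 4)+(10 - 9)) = -1 / 6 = -0.17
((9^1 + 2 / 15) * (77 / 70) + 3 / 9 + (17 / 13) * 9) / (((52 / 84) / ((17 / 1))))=5139729 / 8450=608.25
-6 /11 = -0.55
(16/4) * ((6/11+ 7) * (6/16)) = 249/22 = 11.32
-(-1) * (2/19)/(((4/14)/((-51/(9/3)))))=-119/19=-6.26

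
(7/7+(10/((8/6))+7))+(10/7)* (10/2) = 317/14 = 22.64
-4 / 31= -0.13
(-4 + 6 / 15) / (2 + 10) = -0.30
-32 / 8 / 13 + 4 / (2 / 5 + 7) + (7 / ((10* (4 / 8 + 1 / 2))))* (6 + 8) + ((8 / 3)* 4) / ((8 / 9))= 52989 / 2405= 22.03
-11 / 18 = -0.61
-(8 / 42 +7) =-151 / 21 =-7.19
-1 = -1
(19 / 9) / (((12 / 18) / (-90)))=-285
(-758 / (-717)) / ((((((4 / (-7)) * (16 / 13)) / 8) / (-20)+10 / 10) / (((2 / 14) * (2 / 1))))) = 98540 / 327669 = 0.30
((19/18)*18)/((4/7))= 133/4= 33.25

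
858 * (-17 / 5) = -14586 / 5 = -2917.20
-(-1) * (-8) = -8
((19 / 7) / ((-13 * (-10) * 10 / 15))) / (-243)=-19 / 147420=-0.00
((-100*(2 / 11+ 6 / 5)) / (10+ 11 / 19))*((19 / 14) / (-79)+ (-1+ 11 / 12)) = 4815740 / 3668049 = 1.31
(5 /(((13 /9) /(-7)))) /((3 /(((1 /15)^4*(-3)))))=7 /14625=0.00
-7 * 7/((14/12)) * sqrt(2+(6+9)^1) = -42 * sqrt(17) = -173.17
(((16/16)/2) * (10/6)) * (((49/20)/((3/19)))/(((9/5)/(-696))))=-134995/27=-4999.81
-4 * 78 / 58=-156 / 29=-5.38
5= 5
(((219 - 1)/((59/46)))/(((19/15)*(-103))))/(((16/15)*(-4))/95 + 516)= -2820375/1117007293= -0.00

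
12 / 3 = 4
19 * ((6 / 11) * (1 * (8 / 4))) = 20.73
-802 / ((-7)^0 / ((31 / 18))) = -12431 / 9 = -1381.22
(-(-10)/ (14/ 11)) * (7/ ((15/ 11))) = 121/ 3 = 40.33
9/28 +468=13113/28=468.32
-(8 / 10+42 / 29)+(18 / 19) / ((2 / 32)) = 35566 / 2755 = 12.91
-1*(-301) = 301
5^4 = 625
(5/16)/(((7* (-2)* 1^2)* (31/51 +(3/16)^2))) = -408/11753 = -0.03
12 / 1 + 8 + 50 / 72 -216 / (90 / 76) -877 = -186967 / 180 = -1038.71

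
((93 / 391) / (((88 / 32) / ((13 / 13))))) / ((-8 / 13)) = -1209 / 8602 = -0.14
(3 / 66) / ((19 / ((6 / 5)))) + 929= 970808 / 1045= 929.00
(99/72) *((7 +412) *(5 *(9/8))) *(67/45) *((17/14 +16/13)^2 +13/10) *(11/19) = 4094647800023/201393920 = 20331.54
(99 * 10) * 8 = 7920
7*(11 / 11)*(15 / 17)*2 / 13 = 210 / 221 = 0.95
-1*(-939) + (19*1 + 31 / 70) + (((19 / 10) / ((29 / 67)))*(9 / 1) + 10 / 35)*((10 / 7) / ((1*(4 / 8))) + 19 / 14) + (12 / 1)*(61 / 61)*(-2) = 31322827 / 28420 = 1102.14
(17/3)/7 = 17/21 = 0.81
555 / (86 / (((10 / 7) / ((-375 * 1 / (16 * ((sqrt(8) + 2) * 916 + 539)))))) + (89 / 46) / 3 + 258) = 249784988976000 * sqrt(2) / 13006585964666161 + 27586986362689680 / 13006585964666161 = 2.15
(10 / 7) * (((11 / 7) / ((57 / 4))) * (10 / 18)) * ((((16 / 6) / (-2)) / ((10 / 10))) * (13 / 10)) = -11440 / 75411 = -0.15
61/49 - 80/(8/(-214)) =104921/49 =2141.24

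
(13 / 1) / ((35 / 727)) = 9451 / 35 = 270.03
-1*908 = -908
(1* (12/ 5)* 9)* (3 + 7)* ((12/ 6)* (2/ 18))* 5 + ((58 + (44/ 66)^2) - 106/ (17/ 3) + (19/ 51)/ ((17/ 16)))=728512/ 2601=280.09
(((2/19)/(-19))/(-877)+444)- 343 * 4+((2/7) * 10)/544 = -279697934343/301400344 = -927.99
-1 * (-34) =34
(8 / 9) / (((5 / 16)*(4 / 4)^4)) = 128 / 45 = 2.84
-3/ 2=-1.50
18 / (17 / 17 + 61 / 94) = 1692 / 155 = 10.92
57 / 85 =0.67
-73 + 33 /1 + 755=715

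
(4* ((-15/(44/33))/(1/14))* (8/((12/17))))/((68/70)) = -7350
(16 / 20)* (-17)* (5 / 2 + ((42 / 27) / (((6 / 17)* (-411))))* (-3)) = -34.44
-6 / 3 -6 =-8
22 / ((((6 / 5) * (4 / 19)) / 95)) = 99275 / 12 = 8272.92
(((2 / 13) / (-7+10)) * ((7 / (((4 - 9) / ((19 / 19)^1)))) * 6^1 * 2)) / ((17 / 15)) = -0.76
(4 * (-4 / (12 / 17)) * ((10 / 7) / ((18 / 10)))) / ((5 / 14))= -1360 / 27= -50.37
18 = 18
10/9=1.11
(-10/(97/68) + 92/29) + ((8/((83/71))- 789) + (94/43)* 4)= -7803280141/10039597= -777.25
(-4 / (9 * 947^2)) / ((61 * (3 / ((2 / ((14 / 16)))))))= -64 / 10339310961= -0.00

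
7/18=0.39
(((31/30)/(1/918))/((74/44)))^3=1136128400813736/6331625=179437095.66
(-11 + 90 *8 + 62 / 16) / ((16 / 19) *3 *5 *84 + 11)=108357 / 162952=0.66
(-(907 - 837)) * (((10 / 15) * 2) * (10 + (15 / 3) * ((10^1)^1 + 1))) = -18200 / 3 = -6066.67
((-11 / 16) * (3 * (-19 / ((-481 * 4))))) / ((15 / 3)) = -627 / 153920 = -0.00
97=97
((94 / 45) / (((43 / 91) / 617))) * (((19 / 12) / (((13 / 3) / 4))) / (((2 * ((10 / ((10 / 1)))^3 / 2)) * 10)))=398.64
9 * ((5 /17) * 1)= 45 /17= 2.65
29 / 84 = 0.35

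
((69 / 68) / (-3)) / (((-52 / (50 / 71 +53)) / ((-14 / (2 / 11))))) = -6752823 / 251056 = -26.90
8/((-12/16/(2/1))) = -64/3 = -21.33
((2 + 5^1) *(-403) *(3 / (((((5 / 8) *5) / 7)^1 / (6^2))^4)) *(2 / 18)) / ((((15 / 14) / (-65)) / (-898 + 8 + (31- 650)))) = -1421946693090847752192 / 390625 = -3640183534312570.25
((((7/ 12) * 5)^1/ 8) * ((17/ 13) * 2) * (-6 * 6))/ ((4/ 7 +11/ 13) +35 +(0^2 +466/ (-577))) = -7209615/ 7479088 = -0.96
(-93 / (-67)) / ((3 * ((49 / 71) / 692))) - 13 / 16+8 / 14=24356809 / 52528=463.69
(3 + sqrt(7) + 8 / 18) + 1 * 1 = 7.09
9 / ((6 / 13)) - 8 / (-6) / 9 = 1061 / 54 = 19.65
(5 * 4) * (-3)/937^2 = -60/877969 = -0.00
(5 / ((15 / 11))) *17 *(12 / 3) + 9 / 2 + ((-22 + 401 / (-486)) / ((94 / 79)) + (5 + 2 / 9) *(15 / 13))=142935655 / 593892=240.68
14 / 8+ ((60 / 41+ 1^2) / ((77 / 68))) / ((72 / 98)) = 4.71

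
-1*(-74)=74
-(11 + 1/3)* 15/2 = -85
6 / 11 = 0.55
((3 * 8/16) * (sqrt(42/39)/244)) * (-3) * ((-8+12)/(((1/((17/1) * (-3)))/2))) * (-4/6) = -306 * sqrt(182)/793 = -5.21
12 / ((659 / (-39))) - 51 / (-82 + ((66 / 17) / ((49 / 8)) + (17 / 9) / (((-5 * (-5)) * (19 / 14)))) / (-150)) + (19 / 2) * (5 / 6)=1355879654167753 / 173199742630116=7.83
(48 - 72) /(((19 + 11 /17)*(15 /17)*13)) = -1156 /10855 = -0.11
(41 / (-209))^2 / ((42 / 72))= 20172 / 305767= 0.07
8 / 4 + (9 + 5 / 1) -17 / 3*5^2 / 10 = 1.83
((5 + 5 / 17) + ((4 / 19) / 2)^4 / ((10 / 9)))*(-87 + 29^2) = 44218838196 / 11077285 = 3991.85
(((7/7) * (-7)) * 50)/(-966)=25/69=0.36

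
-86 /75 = -1.15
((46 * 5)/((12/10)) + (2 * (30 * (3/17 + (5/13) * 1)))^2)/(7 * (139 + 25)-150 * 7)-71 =-825362659/14359254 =-57.48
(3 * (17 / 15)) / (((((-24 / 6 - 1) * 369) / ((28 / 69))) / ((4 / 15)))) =-1904 / 9547875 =-0.00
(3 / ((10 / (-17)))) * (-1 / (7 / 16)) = 408 / 35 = 11.66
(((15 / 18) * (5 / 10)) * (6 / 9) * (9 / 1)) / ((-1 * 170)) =-1 / 68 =-0.01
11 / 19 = 0.58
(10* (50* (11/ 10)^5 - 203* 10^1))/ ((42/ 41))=-159856909/ 8400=-19030.58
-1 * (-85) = 85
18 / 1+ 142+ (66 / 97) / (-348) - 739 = -3257465 / 5626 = -579.00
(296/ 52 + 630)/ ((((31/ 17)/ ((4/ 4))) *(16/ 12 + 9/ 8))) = 3371712/ 23777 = 141.81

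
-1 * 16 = -16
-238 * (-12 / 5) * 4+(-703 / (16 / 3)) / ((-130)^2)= 617807811 / 270400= 2284.79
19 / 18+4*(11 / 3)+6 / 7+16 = 4105 / 126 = 32.58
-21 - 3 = -24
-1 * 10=-10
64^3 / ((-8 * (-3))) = 32768 / 3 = 10922.67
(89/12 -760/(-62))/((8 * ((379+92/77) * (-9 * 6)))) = -563563/4704609600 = -0.00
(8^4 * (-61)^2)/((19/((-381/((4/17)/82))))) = -2023705798656/19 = -106510831508.21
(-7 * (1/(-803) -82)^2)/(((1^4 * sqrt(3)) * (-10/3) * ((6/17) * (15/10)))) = 57329273519 * sqrt(3)/6448090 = 15399.48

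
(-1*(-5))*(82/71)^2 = 33620/5041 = 6.67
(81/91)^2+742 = 6151063/8281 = 742.79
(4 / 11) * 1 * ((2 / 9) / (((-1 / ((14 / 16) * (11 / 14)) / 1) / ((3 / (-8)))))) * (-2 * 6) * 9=-9 / 4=-2.25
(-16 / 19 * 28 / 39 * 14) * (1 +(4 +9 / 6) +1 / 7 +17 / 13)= -67.30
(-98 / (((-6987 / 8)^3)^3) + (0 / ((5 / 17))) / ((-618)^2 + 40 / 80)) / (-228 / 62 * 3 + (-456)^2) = 203876728832 / 127895431127655140516567641677118653269799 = 0.00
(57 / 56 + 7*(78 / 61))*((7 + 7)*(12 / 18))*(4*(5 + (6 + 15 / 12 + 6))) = 828623 / 122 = 6791.99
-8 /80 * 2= -1 /5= -0.20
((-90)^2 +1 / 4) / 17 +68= 37025 / 68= 544.49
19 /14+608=8531 /14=609.36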